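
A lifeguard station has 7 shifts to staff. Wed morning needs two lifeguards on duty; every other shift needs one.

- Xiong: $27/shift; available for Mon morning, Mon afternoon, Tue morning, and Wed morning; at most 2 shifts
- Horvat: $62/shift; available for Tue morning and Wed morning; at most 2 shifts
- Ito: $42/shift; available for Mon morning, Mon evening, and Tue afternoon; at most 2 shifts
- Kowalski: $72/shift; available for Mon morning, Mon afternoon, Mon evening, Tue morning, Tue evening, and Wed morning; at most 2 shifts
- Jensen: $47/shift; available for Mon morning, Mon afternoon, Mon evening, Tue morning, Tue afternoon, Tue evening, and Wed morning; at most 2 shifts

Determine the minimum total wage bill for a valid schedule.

Picking the cheapest available lifeguard for each shift independently would cost $286, but that ignores the shift limits.
An optimal schedule: Mon morning→Xiong, Mon afternoon→Xiong, Mon evening→Ito, Tue morning→Horvat, Tue afternoon→Ito, Tue evening→Jensen, Wed morning→Jensen+Horvat.
Total: 27 + 27 + 42 + 62 + 42 + 47 + 47 + 62 = $356.

$356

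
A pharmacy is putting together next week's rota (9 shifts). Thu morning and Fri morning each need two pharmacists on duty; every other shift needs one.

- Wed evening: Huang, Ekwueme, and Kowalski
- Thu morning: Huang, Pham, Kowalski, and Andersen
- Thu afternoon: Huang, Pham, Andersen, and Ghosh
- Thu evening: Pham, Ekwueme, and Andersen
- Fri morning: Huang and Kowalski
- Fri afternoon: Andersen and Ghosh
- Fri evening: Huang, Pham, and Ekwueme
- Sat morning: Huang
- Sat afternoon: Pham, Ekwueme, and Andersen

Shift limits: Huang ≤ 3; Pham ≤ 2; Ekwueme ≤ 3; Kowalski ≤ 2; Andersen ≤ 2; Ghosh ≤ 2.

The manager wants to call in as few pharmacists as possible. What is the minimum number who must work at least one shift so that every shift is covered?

11 slots to fill and no one can take more than 3, so at least ⌈11/3⌉ = 4 pharmacists are needed.
Any 4 pharmacists together have capacity at most 3+3+2+2 = 10 < 11 slots, so 4 can never suffice.
Huang, Pham, Ekwueme, Kowalski, and Andersen alone can cover everything: Wed evening→Huang, Thu morning→Kowalski+Andersen, Thu afternoon→Pham, Thu evening→Pham, Fri morning→Huang+Kowalski, Fri afternoon→Andersen, Fri evening→Ekwueme, Sat morning→Huang, Sat afternoon→Ekwueme.

5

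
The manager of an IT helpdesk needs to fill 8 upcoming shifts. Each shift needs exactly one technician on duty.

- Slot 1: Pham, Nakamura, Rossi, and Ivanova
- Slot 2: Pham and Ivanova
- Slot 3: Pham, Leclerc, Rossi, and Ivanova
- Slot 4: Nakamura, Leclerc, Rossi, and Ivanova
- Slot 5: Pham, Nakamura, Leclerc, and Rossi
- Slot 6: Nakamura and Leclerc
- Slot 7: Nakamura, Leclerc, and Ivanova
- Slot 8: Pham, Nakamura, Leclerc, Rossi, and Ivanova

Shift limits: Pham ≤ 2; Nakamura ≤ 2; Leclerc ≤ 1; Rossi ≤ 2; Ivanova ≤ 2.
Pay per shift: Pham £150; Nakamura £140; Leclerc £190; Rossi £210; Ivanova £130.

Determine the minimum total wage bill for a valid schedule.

Picking the cheapest available technician for each shift independently would cost £1060, but that ignores the shift limits.
An optimal schedule: Slot 1→Nakamura, Slot 2→Ivanova, Slot 3→Pham, Slot 4→Leclerc, Slot 5→Pham, Slot 6→Nakamura, Slot 7→Ivanova, Slot 8→Rossi.
Total: 140 + 130 + 150 + 190 + 150 + 140 + 130 + 210 = £1240.

£1240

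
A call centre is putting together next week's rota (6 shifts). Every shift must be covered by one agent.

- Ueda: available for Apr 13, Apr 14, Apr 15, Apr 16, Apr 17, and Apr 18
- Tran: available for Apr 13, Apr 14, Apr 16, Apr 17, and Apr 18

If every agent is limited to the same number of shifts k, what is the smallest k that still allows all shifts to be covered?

3

With 2 agents and 6 worker-slots to fill, someone must work at least ⌈6/2⌉ = 3 shifts, so k ≥ 3.
k = 3 works: Apr 13→Ueda, Apr 14→Ueda, Apr 15→Ueda, Apr 16→Tran, Apr 17→Tran, Apr 18→Tran.
Loads: Ueda 3, Tran 3 — all ≤ 3.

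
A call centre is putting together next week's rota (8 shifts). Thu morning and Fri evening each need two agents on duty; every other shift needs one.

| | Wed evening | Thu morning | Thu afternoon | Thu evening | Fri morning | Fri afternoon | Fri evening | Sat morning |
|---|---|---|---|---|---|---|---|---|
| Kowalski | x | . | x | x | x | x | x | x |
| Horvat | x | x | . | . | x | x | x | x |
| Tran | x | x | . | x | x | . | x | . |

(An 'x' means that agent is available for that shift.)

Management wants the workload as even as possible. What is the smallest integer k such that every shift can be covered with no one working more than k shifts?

With 3 agents and 10 worker-slots to fill, someone must work at least ⌈10/3⌉ = 4 shifts, so k ≥ 4.
k = 4 works: Wed evening→Horvat, Thu morning→Horvat+Tran, Thu afternoon→Kowalski, Thu evening→Kowalski, Fri morning→Horvat, Fri afternoon→Kowalski, Fri evening→Horvat+Tran, Sat morning→Kowalski.
Loads: Kowalski 4, Horvat 4, Tran 2 — all ≤ 4.

4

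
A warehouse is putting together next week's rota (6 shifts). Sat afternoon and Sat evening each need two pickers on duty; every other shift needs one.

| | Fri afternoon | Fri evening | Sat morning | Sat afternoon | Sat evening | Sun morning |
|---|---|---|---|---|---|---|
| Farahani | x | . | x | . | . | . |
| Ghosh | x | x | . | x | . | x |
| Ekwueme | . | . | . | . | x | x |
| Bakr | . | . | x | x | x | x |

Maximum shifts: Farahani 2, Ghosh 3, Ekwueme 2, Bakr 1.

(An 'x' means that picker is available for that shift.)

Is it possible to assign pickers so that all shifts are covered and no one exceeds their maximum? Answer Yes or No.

No

Total capacity is 8 and 8 slots are needed, so capacity alone doesn't rule it out.
Shifts {Sat afternoon, Sat evening} need 4 worker-slots in total, but the pickers available for any of those shifts (Ghosh, Ekwueme, and Bakr) can supply at most 3 among them. So no valid schedule exists.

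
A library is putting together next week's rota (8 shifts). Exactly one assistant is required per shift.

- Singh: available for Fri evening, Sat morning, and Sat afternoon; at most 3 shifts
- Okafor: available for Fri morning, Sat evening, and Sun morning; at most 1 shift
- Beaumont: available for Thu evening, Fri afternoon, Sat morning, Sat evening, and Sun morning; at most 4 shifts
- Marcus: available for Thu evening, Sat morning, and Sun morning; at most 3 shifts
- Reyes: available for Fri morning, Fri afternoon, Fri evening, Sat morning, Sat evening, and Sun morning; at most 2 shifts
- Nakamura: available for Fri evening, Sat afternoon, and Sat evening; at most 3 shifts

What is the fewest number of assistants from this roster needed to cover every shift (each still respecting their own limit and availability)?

8 slots to fill and no one can take more than 4, so at least ⌈8/4⌉ = 2 assistants are needed.
Any 2 assistants together have capacity at most 4+3 = 7 < 8 slots, so 2 can never suffice.
Singh, Okafor, and Beaumont alone can cover everything: Thu evening→Beaumont, Fri morning→Okafor, Fri afternoon→Beaumont, Fri evening→Singh, Sat morning→Singh, Sat afternoon→Singh, Sat evening→Beaumont, Sun morning→Beaumont.

3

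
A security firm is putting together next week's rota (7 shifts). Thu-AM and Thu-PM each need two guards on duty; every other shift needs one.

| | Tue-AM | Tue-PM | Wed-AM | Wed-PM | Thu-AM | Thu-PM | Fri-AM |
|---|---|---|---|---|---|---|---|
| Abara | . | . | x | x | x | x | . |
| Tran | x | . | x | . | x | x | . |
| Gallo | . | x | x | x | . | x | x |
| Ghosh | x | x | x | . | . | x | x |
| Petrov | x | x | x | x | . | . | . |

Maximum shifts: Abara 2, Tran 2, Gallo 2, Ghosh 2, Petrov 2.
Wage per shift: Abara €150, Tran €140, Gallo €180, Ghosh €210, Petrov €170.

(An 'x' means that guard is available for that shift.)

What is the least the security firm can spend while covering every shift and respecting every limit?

Thu-AM can only be covered by Abara and Tran, so that assignment is forced.
Picking the cheapest available guard for each shift independently would cost €1360, but that ignores the shift limits.
An optimal schedule: Tue-AM→Tran, Tue-PM→Petrov, Wed-AM→Petrov, Wed-PM→Abara, Thu-AM→Tran+Abara, Thu-PM→Gallo+Ghosh, Fri-AM→Gallo.
Total: 140 + 170 + 170 + 150 + 140 + 150 + 180 + 210 + 180 = €1490.

€1490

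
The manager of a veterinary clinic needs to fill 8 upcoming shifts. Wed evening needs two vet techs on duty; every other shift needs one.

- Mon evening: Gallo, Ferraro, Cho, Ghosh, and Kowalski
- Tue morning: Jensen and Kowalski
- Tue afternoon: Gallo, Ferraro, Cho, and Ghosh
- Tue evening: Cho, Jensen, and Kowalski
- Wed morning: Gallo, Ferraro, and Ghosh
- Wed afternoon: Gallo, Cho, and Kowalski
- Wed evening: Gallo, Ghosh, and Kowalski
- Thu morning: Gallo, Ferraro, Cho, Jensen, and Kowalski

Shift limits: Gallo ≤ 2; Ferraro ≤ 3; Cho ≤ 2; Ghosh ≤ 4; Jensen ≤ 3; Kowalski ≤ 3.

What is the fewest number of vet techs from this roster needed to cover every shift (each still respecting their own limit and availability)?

9 slots to fill and no one can take more than 4, so at least ⌈9/4⌉ = 3 vet techs are needed.
Gallo, Ghosh, and Jensen alone can cover everything: Mon evening→Ghosh, Tue morning→Jensen, Tue afternoon→Ghosh, Tue evening→Jensen, Wed morning→Ghosh, Wed afternoon→Gallo, Wed evening→Gallo+Ghosh, Thu morning→Jensen.

3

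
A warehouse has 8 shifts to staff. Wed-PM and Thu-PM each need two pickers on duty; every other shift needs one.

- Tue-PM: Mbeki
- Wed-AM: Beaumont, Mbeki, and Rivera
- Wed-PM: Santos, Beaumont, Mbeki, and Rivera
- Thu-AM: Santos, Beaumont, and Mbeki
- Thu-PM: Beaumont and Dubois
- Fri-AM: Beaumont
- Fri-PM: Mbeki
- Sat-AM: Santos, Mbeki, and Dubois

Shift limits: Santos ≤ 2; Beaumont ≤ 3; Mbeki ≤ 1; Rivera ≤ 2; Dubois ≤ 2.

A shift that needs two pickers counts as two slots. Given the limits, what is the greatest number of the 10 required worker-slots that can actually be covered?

9

Total capacity across all pickers is 2+3+1+2+2 = 10, and 10 slots are needed, so at most 10 can be filled.
Shifts {Tue-PM, Fri-PM} need 2 slots but only Mbeki are available for them, supplying at most 1 — so at least 1 slot must go unfilled.
An assignment achieving 9: Tue-PM→Mbeki, Wed-AM→Beaumont, Wed-PM→Santos+Rivera, Thu-AM→Santos, Thu-PM→Beaumont+Dubois, Fri-AM→Beaumont, Sat-AM→Dubois.
Loads: Santos 2/2, Beaumont 3/3, Mbeki 1/1, Rivera 1/2, Dubois 2/2.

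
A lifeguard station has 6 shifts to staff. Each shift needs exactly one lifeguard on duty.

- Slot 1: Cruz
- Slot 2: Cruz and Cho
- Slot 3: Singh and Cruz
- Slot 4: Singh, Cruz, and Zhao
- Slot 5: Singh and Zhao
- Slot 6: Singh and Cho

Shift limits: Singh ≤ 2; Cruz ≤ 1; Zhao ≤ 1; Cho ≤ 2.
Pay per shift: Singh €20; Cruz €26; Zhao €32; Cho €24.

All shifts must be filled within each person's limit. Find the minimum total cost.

€146

Slot 1 can only be covered by Cruz, so that assignment is forced.
Picking the cheapest available lifeguard for each shift independently would cost €130, but that ignores the shift limits.
An optimal schedule: Slot 1→Cruz, Slot 2→Cho, Slot 3→Singh, Slot 4→Zhao, Slot 5→Singh, Slot 6→Cho.
Total: 26 + 24 + 20 + 32 + 20 + 24 = €146.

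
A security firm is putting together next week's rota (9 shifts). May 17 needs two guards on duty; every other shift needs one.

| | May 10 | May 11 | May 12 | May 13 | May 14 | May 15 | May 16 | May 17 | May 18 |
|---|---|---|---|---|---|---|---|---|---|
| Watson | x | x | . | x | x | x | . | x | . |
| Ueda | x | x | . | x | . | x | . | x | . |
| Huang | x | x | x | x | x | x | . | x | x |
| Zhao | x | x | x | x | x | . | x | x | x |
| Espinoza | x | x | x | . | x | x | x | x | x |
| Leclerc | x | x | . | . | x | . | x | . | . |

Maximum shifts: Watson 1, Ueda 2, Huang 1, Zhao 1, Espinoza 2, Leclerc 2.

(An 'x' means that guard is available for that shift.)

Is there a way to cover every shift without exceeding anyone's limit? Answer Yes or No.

Total capacity is 1+2+1+1+2+2 = 9 but 10 worker-slots are needed — infeasible.

No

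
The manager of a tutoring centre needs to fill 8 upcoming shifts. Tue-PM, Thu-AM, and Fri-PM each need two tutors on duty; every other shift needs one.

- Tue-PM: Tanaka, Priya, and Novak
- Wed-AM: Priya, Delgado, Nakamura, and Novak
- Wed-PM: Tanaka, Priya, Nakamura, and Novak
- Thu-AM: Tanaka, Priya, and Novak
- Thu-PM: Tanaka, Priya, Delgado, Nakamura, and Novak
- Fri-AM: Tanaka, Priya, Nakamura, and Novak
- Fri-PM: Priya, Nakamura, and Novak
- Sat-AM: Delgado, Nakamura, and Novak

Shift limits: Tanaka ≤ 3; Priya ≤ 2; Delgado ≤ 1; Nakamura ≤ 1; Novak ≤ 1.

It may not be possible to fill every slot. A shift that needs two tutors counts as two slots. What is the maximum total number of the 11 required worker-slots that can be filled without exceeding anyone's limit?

8

Total capacity across all tutors is 3+2+1+1+1 = 8, and 11 slots are needed, so at most 8 can be filled.
An assignment achieving 8: Tue-PM→Tanaka+Priya, Wed-PM→Tanaka, Thu-AM→Tanaka+Priya, Fri-PM→Nakamura+Novak, Sat-AM→Delgado.
Loads: Tanaka 3/3, Priya 2/2, Delgado 1/1, Nakamura 1/1, Novak 1/1.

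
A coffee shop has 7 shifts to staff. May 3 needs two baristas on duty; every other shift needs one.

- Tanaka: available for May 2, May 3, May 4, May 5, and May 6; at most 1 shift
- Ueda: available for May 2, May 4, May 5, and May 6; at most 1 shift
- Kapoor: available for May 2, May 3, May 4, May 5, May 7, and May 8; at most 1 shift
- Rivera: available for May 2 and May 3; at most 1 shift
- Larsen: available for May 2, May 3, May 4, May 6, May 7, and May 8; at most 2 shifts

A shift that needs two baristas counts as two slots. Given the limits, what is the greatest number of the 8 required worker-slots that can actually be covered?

6

Total capacity across all baristas is 1+1+1+1+2 = 6, and 8 slots are needed, so at most 6 can be filled.
An assignment achieving 6: May 3→Rivera+Larsen, May 5→Tanaka, May 6→Ueda, May 7→Kapoor, May 8→Larsen.
Loads: Tanaka 1/1, Ueda 1/1, Kapoor 1/1, Rivera 1/1, Larsen 2/2.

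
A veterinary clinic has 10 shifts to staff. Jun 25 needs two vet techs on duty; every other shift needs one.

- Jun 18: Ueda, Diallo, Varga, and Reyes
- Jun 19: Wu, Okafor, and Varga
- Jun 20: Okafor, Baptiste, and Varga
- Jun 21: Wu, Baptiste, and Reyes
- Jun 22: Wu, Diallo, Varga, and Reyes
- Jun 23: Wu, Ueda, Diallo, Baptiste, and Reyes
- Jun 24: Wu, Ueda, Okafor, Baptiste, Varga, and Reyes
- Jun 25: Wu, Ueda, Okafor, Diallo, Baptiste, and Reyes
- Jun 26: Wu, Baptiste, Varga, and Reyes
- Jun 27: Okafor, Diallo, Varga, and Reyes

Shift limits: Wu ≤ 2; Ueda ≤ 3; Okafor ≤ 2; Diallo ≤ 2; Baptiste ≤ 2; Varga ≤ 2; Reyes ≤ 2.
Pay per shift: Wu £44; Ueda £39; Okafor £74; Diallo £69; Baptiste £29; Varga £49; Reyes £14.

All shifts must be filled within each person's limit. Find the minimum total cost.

£389

Picking the cheapest available vet tech for each shift independently would cost £214, but that ignores the shift limits.
An optimal schedule: Jun 18→Reyes, Jun 19→Wu, Jun 20→Baptiste, Jun 21→Reyes, Jun 22→Wu, Jun 23→Ueda, Jun 24→Ueda, Jun 25→Baptiste+Ueda, Jun 26→Varga, Jun 27→Varga.
Total: 14 + 44 + 29 + 14 + 44 + 39 + 39 + 29 + 39 + 49 + 49 = £389.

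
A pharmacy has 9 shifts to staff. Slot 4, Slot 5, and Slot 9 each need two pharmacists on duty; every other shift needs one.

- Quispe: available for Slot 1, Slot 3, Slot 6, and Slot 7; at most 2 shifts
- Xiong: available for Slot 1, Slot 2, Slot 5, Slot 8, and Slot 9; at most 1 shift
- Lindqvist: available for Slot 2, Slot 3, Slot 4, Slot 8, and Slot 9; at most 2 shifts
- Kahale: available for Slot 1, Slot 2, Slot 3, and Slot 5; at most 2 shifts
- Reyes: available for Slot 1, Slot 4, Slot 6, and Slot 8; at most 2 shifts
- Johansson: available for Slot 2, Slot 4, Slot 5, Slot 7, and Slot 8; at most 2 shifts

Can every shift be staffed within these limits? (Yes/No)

Total capacity is 2+1+2+2+2+2 = 11 but 12 worker-slots are needed — infeasible.

No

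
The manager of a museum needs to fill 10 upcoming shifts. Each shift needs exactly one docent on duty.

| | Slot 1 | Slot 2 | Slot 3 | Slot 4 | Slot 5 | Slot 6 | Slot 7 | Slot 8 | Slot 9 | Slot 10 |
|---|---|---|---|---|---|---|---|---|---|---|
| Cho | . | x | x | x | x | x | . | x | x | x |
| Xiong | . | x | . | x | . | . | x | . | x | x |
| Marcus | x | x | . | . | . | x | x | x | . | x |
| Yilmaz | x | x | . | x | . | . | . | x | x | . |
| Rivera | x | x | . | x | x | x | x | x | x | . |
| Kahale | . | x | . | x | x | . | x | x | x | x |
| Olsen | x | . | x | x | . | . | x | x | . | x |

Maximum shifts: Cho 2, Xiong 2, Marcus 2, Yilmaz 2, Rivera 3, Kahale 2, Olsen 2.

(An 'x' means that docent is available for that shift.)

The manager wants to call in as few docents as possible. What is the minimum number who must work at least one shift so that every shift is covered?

10 slots to fill and no one can take more than 3, so at least ⌈10/3⌉ = 4 docents are needed.
Any 4 docents together have capacity at most 3+2+2+2 = 9 < 10 slots, so 4 can never suffice.
Cho, Xiong, Marcus, Yilmaz, and Rivera alone can cover everything: Slot 1→Marcus, Slot 2→Rivera, Slot 3→Cho, Slot 4→Yilmaz, Slot 5→Cho, Slot 6→Marcus, Slot 7→Xiong, Slot 8→Yilmaz, Slot 9→Rivera, Slot 10→Xiong.

5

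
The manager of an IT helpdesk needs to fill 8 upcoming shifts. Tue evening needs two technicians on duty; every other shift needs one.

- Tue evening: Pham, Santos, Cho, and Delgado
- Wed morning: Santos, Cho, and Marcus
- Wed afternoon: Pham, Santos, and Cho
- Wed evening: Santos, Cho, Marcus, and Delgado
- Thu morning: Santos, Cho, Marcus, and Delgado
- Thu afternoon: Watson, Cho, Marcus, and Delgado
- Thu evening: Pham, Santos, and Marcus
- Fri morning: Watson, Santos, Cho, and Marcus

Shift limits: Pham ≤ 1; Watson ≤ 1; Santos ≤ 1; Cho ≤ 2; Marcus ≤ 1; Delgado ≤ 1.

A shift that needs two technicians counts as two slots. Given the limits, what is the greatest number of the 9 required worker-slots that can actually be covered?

7

Total capacity across all technicians is 1+1+1+2+1+1 = 7, and 9 slots are needed, so at most 7 can be filled.
An assignment achieving 7: Tue evening→Cho+Delgado, Wed morning→Santos, Wed afternoon→Pham, Wed evening→Cho, Thu afternoon→Watson, Thu evening→Marcus.
Loads: Pham 1/1, Watson 1/1, Santos 1/1, Cho 2/2, Marcus 1/1, Delgado 1/1.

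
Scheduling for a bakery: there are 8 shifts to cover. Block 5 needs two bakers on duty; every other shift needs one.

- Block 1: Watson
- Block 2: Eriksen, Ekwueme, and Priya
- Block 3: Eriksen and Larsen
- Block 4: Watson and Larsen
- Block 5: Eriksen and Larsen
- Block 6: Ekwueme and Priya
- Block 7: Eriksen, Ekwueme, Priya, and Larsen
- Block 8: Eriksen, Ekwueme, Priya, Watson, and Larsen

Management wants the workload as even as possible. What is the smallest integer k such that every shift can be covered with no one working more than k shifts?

2

With 5 bakers and 9 worker-slots to fill, someone must work at least ⌈9/5⌉ = 2 shifts, so k ≥ 2.
k = 2 works: Block 1→Watson, Block 2→Ekwueme, Block 3→Eriksen, Block 4→Watson, Block 5→Eriksen+Larsen, Block 6→Ekwueme, Block 7→Priya, Block 8→Priya.
Loads: Eriksen 2, Ekwueme 2, Priya 2, Watson 2, Larsen 1 — all ≤ 2.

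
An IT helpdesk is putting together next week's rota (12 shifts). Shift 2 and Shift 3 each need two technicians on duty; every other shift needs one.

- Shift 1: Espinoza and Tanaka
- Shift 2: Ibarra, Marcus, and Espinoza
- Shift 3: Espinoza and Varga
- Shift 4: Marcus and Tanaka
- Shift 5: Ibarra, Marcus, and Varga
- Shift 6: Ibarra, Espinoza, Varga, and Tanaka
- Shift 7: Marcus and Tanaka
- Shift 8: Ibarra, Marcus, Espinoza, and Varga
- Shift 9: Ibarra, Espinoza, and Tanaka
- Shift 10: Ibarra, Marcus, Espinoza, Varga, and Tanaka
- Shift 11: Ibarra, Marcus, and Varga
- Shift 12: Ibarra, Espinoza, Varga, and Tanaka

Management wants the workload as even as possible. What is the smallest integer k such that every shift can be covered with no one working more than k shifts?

3

With 5 technicians and 14 worker-slots to fill, someone must work at least ⌈14/5⌉ = 3 shifts, so k ≥ 3.
k = 3 works: Shift 1→Espinoza, Shift 2→Ibarra+Marcus, Shift 3→Espinoza+Varga, Shift 4→Marcus, Shift 5→Ibarra, Shift 6→Espinoza, Shift 7→Marcus, Shift 8→Varga, Shift 9→Ibarra, Shift 10→Tanaka, Shift 11→Varga, Shift 12→Tanaka.
Loads: Ibarra 3, Marcus 3, Espinoza 3, Varga 3, Tanaka 2 — all ≤ 3.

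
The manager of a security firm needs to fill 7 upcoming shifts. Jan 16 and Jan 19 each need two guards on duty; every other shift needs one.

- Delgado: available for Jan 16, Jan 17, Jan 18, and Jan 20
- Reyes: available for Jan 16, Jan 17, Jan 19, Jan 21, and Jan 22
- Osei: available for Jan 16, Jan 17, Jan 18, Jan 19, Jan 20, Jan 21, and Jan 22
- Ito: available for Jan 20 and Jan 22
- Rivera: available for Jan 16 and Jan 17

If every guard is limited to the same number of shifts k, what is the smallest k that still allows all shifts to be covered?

With 5 guards and 9 worker-slots to fill, someone must work at least ⌈9/5⌉ = 2 shifts, so k ≥ 2.
k = 2 works: Jan 16→Osei+Rivera, Jan 17→Rivera, Jan 18→Delgado, Jan 19→Reyes+Osei, Jan 20→Delgado, Jan 21→Reyes, Jan 22→Ito.
Loads: Delgado 2, Reyes 2, Osei 2, Ito 1, Rivera 2 — all ≤ 2.

2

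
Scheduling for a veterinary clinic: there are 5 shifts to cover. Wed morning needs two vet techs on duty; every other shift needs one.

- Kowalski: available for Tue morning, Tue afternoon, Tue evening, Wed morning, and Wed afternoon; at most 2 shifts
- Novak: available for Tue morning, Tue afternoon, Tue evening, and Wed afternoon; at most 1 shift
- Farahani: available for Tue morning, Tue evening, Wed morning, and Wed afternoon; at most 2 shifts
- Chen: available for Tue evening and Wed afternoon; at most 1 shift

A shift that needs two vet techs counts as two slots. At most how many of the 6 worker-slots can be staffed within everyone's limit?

Total capacity across all vet techs is 2+1+2+1 = 6, and 6 slots are needed, so at most 6 can be filled.
An assignment achieving 6: Tue morning→Novak, Tue afternoon→Kowalski, Tue evening→Farahani, Wed morning→Kowalski+Farahani, Wed afternoon→Chen.
Loads: Kowalski 2/2, Novak 1/1, Farahani 2/2, Chen 1/1.

6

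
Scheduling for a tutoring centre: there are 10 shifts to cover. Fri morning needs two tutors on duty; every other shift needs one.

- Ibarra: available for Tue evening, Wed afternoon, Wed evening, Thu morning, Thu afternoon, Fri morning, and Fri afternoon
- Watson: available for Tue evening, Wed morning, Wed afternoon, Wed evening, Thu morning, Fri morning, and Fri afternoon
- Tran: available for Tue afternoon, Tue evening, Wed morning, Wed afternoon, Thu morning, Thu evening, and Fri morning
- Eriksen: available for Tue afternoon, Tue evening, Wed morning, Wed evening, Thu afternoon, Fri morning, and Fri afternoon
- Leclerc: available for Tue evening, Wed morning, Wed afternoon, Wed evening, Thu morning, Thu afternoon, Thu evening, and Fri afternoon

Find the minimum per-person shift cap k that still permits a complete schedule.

3

With 5 tutors and 11 worker-slots to fill, someone must work at least ⌈11/5⌉ = 3 shifts, so k ≥ 3.
k = 3 works: Tue afternoon→Tran, Tue evening→Eriksen, Wed morning→Watson, Wed afternoon→Ibarra, Wed evening→Ibarra, Thu morning→Watson, Thu afternoon→Ibarra, Thu evening→Tran, Fri morning→Tran+Eriksen, Fri afternoon→Watson.
Loads: Ibarra 3, Watson 3, Tran 3, Eriksen 2, Leclerc 0 — all ≤ 3.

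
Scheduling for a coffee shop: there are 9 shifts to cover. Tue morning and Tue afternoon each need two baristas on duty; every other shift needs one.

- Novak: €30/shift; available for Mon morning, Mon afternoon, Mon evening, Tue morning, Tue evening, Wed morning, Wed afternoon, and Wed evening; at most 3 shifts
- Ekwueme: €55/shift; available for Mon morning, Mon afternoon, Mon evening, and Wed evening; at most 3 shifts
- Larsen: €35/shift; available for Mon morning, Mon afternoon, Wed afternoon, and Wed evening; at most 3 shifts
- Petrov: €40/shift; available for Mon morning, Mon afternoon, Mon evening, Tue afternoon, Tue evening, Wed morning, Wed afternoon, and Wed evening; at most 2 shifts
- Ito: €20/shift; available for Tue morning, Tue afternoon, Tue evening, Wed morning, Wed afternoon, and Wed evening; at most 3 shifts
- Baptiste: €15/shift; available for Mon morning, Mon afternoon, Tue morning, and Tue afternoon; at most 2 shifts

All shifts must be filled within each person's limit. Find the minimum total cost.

€285

Picking the cheapest available barista for each shift independently would cost €210, but that ignores the shift limits.
An optimal schedule: Mon morning→Larsen, Mon afternoon→Larsen, Mon evening→Novak, Tue morning→Baptiste+Ito, Tue afternoon→Baptiste+Ito, Tue evening→Ito, Wed morning→Novak, Wed afternoon→Novak, Wed evening→Larsen.
Total: 35 + 35 + 30 + 15 + 20 + 15 + 20 + 20 + 30 + 30 + 35 = €285.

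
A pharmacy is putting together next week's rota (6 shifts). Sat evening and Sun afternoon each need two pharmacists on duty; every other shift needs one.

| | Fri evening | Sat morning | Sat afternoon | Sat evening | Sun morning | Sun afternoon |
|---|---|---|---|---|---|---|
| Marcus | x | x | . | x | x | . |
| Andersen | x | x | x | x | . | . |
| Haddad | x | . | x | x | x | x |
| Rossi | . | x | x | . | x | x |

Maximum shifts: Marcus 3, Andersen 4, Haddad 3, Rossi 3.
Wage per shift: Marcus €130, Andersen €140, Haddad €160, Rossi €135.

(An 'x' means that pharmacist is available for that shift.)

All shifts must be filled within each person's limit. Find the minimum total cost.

€1095

Sun afternoon can only be covered by Haddad and Rossi, so that assignment is forced.
Picking the cheapest available pharmacist for each shift independently would cost €1090, but that ignores the shift limits.
An optimal schedule: Fri evening→Marcus, Sat morning→Marcus, Sat afternoon→Rossi, Sat evening→Marcus+Andersen, Sun morning→Rossi, Sun afternoon→Rossi+Haddad.
Total: 130 + 130 + 135 + 130 + 140 + 135 + 135 + 160 = €1095.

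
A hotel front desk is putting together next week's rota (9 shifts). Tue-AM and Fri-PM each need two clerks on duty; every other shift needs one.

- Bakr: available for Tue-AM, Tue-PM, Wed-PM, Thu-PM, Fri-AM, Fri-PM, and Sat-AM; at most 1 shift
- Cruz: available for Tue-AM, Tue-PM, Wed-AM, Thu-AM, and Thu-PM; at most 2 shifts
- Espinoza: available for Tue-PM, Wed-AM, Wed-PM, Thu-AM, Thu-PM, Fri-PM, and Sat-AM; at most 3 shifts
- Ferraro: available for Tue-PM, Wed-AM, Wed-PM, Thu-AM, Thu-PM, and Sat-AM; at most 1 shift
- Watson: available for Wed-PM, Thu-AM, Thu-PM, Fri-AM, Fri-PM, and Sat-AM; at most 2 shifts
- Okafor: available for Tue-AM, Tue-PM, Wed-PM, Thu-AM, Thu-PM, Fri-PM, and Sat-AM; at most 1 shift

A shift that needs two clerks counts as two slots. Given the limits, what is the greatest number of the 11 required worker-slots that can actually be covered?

10

Total capacity across all clerks is 1+2+3+1+2+1 = 10, and 11 slots are needed, so at most 10 can be filled.
An assignment achieving 10: Tue-AM→Cruz+Okafor, Tue-PM→Espinoza, Wed-AM→Cruz, Wed-PM→Espinoza, Thu-AM→Ferraro, Fri-AM→Bakr, Fri-PM→Espinoza+Watson, Sat-AM→Watson.
Loads: Bakr 1/1, Cruz 2/2, Espinoza 3/3, Ferraro 1/1, Watson 2/2, Okafor 1/1.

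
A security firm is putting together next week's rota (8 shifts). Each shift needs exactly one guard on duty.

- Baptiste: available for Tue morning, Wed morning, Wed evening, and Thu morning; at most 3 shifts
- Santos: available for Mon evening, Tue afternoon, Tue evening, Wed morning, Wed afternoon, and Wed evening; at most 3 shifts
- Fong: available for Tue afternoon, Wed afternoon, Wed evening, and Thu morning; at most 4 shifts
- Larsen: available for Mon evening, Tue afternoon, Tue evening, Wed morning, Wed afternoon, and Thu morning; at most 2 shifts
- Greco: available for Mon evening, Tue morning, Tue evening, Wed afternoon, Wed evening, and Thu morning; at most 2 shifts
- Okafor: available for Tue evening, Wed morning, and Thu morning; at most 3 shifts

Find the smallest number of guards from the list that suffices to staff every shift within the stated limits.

8 slots to fill and no one can take more than 4, so at least ⌈8/4⌉ = 2 guards are needed.
Any 2 guards together have capacity at most 4+3 = 7 < 8 slots, so 2 can never suffice.
Baptiste, Santos, and Fong alone can cover everything: Mon evening→Santos, Tue morning→Baptiste, Tue afternoon→Santos, Tue evening→Santos, Wed morning→Baptiste, Wed afternoon→Fong, Wed evening→Fong, Thu morning→Baptiste.

3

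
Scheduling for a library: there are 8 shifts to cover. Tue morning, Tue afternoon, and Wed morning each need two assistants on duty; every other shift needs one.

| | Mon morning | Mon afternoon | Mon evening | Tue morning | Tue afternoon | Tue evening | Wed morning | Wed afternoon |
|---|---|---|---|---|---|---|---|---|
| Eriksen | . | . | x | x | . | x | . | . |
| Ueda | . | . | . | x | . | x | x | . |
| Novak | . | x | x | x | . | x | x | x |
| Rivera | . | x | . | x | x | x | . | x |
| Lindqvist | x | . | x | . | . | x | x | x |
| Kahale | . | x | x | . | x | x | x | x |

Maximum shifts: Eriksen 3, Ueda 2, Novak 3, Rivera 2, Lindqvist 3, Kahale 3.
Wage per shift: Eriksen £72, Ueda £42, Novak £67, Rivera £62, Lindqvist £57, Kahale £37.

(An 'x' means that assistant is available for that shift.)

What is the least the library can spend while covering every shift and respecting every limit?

Mon morning can only be covered by Lindqvist, so that assignment is forced.
Tue afternoon can only be covered by Rivera and Kahale, so that assignment is forced.
Picking the cheapest available assistant for each shift independently would cost £487, but that ignores the shift limits.
An optimal schedule: Mon morning→Lindqvist, Mon afternoon→Kahale, Mon evening→Kahale, Tue morning→Ueda+Rivera, Tue afternoon→Kahale+Rivera, Tue evening→Ueda, Wed morning→Lindqvist+Novak, Wed afternoon→Lindqvist.
Total: 57 + 37 + 37 + 42 + 62 + 37 + 62 + 42 + 57 + 67 + 57 = £557.

£557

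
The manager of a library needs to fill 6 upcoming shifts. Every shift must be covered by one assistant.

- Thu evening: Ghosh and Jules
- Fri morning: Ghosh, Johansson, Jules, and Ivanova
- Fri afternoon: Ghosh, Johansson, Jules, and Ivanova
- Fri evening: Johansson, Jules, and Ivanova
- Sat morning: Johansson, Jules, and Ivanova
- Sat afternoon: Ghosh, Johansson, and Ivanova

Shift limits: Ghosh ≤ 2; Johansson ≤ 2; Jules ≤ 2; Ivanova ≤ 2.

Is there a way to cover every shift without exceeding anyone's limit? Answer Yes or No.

One valid schedule: Thu evening→Ghosh, Fri morning→Jules, Fri afternoon→Jules, Fri evening→Johansson, Sat morning→Johansson, Sat afternoon→Ghosh.
Loads: Ghosh 2/2, Johansson 2/2, Jules 2/2, Ivanova 0/2 — all within limits.

Yes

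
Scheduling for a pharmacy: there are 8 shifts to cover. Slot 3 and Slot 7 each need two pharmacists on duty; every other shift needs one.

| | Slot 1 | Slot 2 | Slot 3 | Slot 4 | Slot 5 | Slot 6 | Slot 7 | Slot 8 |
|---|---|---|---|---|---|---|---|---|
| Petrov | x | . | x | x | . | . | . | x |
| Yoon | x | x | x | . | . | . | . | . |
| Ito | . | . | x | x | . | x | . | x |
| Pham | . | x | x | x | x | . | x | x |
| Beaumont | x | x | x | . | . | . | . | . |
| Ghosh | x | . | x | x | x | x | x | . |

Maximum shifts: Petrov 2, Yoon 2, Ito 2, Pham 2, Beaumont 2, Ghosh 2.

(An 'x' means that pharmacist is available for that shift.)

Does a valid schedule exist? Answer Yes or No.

Slot 7 can only be covered by Pham and Ghosh, so that assignment is forced.
One valid schedule: Slot 1→Petrov, Slot 2→Yoon, Slot 3→Yoon+Beaumont, Slot 4→Ito, Slot 5→Pham, Slot 6→Ito, Slot 7→Pham+Ghosh, Slot 8→Petrov.
Loads: Petrov 2/2, Yoon 2/2, Ito 2/2, Pham 2/2, Beaumont 1/2, Ghosh 1/2 — all within limits.

Yes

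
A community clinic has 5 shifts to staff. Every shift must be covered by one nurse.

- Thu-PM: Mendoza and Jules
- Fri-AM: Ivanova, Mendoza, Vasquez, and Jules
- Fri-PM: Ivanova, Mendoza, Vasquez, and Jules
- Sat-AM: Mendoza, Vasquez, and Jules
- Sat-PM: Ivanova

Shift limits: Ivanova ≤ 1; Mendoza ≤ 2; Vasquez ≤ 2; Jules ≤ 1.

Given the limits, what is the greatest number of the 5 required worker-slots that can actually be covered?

5

Total capacity across all nurses is 1+2+2+1 = 6, and 5 slots are needed, so at most 5 can be filled.
An assignment achieving 5: Thu-PM→Mendoza, Fri-AM→Vasquez, Fri-PM→Vasquez, Sat-AM→Mendoza, Sat-PM→Ivanova.
Loads: Ivanova 1/1, Mendoza 2/2, Vasquez 2/2, Jules 0/1.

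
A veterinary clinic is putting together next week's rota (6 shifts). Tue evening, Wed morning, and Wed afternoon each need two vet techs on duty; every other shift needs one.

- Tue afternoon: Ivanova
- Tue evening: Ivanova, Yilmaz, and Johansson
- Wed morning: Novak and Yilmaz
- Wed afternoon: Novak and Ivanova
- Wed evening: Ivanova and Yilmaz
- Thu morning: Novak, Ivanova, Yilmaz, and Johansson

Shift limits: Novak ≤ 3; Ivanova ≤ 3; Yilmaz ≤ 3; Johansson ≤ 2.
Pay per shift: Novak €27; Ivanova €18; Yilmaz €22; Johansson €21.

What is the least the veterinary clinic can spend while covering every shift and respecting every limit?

€194

Tue afternoon can only be covered by Ivanova, so that assignment is forced.
Wed morning can only be covered by Novak and Yilmaz, so that assignment is forced.
Wed afternoon can only be covered by Novak and Ivanova, so that assignment is forced.
Picking the cheapest available vet tech for each shift independently would cost €187, but that ignores the shift limits.
An optimal schedule: Tue afternoon→Ivanova, Tue evening→Johansson+Yilmaz, Wed morning→Yilmaz+Novak, Wed afternoon→Ivanova+Novak, Wed evening→Ivanova, Thu morning→Johansson.
Total: 18 + 21 + 22 + 22 + 27 + 18 + 27 + 18 + 21 = €194.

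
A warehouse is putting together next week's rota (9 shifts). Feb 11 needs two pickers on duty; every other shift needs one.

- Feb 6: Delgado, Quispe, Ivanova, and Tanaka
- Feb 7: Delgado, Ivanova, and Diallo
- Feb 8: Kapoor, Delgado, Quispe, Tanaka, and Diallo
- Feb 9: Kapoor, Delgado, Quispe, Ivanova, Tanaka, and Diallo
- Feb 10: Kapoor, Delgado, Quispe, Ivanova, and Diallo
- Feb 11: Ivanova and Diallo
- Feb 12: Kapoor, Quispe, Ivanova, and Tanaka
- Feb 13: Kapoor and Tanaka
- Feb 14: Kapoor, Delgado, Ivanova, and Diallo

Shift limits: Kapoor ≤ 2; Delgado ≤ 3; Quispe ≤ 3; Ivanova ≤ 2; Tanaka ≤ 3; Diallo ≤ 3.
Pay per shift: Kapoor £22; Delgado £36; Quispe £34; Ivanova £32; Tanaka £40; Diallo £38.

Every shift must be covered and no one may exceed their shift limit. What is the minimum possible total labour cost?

Feb 11 can only be covered by Ivanova and Diallo, so that assignment is forced.
Picking the cheapest available picker for each shift independently would cost £266, but that ignores the shift limits.
An optimal schedule: Feb 6→Quispe, Feb 7→Ivanova, Feb 8→Quispe, Feb 9→Delgado, Feb 10→Quispe, Feb 11→Ivanova+Diallo, Feb 12→Kapoor, Feb 13→Kapoor, Feb 14→Delgado.
Total: 34 + 32 + 34 + 36 + 34 + 32 + 38 + 22 + 22 + 36 = £320.

£320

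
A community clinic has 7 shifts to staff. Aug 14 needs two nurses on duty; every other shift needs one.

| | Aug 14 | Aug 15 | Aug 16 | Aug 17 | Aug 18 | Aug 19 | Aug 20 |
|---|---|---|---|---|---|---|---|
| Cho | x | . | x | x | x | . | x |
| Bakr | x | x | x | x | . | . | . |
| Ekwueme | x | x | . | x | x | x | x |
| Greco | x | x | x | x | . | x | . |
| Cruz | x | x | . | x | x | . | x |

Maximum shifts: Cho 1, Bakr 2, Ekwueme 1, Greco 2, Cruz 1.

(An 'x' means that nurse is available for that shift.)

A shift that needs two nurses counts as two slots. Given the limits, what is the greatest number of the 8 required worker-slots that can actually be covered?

Total capacity across all nurses is 1+2+1+2+1 = 7, and 8 slots are needed, so at most 7 can be filled.
An assignment achieving 7: Aug 14→Bakr+Greco, Aug 15→Bakr, Aug 16→Cho, Aug 17→Greco, Aug 18→Cruz, Aug 19→Ekwueme.
Loads: Cho 1/1, Bakr 2/2, Ekwueme 1/1, Greco 2/2, Cruz 1/1.

7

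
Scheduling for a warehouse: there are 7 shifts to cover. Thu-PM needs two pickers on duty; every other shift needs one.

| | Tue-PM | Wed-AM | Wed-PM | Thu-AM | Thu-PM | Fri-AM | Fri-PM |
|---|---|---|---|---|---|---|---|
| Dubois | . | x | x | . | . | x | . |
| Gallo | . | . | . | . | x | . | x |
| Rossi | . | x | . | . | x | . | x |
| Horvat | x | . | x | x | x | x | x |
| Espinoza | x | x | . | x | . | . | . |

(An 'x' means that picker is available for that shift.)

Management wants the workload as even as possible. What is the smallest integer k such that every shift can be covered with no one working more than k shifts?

2

With 5 pickers and 8 worker-slots to fill, someone must work at least ⌈8/5⌉ = 2 shifts, so k ≥ 2.
k = 2 works: Tue-PM→Horvat, Wed-AM→Rossi, Wed-PM→Dubois, Thu-AM→Horvat, Thu-PM→Gallo+Rossi, Fri-AM→Dubois, Fri-PM→Gallo.
Loads: Dubois 2, Gallo 2, Rossi 2, Horvat 2, Espinoza 0 — all ≤ 2.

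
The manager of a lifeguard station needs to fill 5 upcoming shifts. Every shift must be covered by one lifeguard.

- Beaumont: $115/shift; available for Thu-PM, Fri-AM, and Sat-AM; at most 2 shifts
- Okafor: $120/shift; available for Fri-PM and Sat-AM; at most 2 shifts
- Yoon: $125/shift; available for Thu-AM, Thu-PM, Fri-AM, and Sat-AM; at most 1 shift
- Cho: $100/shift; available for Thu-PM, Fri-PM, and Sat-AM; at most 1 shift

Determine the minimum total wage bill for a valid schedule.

Thu-AM can only be covered by Yoon, so that assignment is forced.
Picking the cheapest available lifeguard for each shift independently would cost $540, but that ignores the shift limits.
An optimal schedule: Thu-AM→Yoon, Thu-PM→Beaumont, Fri-AM→Beaumont, Fri-PM→Cho, Sat-AM→Okafor.
Total: 125 + 115 + 115 + 100 + 120 = $575.

$575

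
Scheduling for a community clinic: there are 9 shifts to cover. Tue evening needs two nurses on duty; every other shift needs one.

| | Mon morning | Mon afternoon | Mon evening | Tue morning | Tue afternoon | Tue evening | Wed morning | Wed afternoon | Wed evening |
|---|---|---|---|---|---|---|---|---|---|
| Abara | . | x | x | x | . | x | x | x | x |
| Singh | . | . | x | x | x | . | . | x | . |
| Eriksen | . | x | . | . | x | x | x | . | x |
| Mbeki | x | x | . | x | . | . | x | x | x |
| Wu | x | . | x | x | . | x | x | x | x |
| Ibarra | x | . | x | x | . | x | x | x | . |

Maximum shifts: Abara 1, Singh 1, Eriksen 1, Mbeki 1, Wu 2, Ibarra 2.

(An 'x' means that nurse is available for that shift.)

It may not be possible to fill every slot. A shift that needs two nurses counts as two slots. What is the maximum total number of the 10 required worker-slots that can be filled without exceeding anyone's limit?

8

Total capacity across all nurses is 1+1+1+1+2+2 = 8, and 10 slots are needed, so at most 8 can be filled.
An assignment achieving 8: Mon morning→Mbeki, Mon afternoon→Abara, Mon evening→Wu, Tue morning→Ibarra, Tue afternoon→Singh, Tue evening→Eriksen+Wu, Wed morning→Ibarra.
Loads: Abara 1/1, Singh 1/1, Eriksen 1/1, Mbeki 1/1, Wu 2/2, Ibarra 2/2.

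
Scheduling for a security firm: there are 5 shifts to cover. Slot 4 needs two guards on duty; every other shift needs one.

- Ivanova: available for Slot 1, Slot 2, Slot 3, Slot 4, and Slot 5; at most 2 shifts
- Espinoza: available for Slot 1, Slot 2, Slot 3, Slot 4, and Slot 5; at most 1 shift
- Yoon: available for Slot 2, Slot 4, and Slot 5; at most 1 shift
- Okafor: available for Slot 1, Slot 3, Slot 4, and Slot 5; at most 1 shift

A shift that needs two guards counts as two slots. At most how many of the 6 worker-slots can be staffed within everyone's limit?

5

Total capacity across all guards is 2+1+1+1 = 5, and 6 slots are needed, so at most 5 can be filled.
An assignment achieving 5: Slot 1→Ivanova, Slot 2→Ivanova, Slot 3→Espinoza, Slot 4→Yoon+Okafor.
Loads: Ivanova 2/2, Espinoza 1/1, Yoon 1/1, Okafor 1/1.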